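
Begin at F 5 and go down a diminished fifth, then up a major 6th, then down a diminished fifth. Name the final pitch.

C double-sharp 5

A diminished fifth down from F5 is B4.
A major sixth up from B4 is G#5.
A diminished fifth down from G#5 is C##5.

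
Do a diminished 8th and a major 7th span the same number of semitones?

Yes

Both span 11 semitones: a diminished octave and a major seventh are the same chromatic distance.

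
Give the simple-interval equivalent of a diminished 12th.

Take out an octave (7 from the number): 12 − 7 = 5.
That makes a diminished twelfth a compound diminished fifth — an octave plus a diminished fifth.

d5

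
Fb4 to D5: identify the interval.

F to D spans six letter names (F-G-A-B-C-D), so the interval is some kind of sixth.
A major sixth would be 9 semitones; Fb4 to D5 is 10, one semitone wider, so the interval is augmented.

augmented sixth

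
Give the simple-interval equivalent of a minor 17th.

Subtracting seven from the interval number removes an octave: 17 − 14 = 3.
So a minor seventeenth is 2 octaves plus a minor third. The quality is unchanged.

m3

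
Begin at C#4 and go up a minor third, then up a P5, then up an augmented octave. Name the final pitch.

B#5

Up a minor third from C#4: E4 (3 semitones up).
A perfect fifth up from E4 is B4.
An augmented octave up from B4 is B#5.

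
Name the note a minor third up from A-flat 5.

C-flat 6

Counting three letter names up from A lands on C.
A minor third is 3 semitones; 3 semitones up from Ab5 gives Cb6.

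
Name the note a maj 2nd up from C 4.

Counting two letter names up from C lands on D.
A major second is 2 semitones; 2 semitones up from C4 gives D4.

D 4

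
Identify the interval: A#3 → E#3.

perfect fourth

Descending from A#3 to E#3 is the same interval as ascending E#3 to A#3.
E to A spans four letter names (E-F-G-A): a fourth.
Counting semitones, E#3→A#3 is 5, which is the perfect fourth.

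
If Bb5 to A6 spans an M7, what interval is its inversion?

m2

Inverted interval numbers add to nine, so a seventh pairs with a second (7 + 2 = 9).
Quality inverts too: major becomes minor. That makes the inversion a minor second.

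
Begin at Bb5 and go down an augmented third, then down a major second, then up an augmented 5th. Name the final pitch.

Bb5 down an augmented third → Gbb5 (5 semitones).
Down a major second from Gbb5: Fbb5 (2 semitones down).
Fbb5 up an augmented fifth → Cb6 (8 semitones).

Cb6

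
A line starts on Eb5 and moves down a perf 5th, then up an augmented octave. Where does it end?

A5

A perfect fifth down from Eb5 is Ab4.
An augmented octave up from Ab4 is A5.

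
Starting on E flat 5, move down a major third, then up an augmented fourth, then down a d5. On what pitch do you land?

Eb5 down a major third → Cb5 (4 semitones).
Cb5 up an augmented fourth → F5 (6 semitones).
Down a diminished fifth from F5: B4 (6 semitones down).

B 4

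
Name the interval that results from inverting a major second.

Inverted interval numbers add to nine, so a second pairs with a seventh (2 + 7 = 9).
The quality also flips — major becomes minor — giving a minor seventh.

minor 7th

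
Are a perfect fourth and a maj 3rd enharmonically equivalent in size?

No

A perfect fourth is 5 semitones but a major third is 4 semitones — different sizes.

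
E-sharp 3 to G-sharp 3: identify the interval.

E to G spans three letter names (E-F-G), so the interval is some kind of third.
E#3 to G#3 is 3 semitones, a half step short of the major third (4), so this is minor.

minor third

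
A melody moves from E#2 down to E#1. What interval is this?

Descending from E#2 to E#1 is the same interval as ascending E#1 to E#2.
E to E is the same letter name, plus an octave: an octave.
The perfect octave spans 12 semitones, and E#1 to E#2 is exactly 12 semitones — so this is a perfect octave.

perfect 8th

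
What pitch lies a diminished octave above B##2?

B#3

An octave keeps the letter name B, an octave up from B.
Moving 11 semitones up from B##2 (the size of a diminished octave) reaches B#3.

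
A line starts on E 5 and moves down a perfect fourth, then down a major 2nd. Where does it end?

A 4

A perfect fourth down from E5 is B4.
B4 down a major second → A4 (2 semitones).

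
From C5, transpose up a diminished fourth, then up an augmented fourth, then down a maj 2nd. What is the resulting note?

C5 up a diminished fourth → Fb5 (4 semitones).
Up an augmented fourth from Fb5: Bb5 (6 semitones up).
A major second down from Bb5 is Ab5.

Ab5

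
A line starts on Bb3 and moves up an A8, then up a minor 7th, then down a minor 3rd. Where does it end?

Up an augmented octave from Bb3: B4 (13 semitones up).
A minor seventh up from B4 is A5.
A minor third down from A5 is F#5.

F#5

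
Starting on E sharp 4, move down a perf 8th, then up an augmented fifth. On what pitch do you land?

B double-sharp 3

Down a perfect octave from E#4: E#3 (12 semitones down).
Up an augmented fifth from E#3: B##3 (8 semitones up).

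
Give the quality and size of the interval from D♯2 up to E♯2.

D to E spans two letter names (D-E) — that makes it a second of some quality.
D#2 to E#2 is 2 semitones, matching the major second exactly, so the quality is major.

major second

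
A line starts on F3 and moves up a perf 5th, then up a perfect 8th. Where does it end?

C5

Up a perfect fifth from F3: C4 (7 semitones up).
A perfect octave up from C4 is C5.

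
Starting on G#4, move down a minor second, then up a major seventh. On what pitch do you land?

E##5

A minor second down from G#4 is F##4.
F##4 up a major seventh → E##5 (11 semitones).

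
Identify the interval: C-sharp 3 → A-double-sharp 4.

augmented thirteenth

C to A spans six letter names (C-D-E-F-G-A), plus an octave — that makes it a thirteenth of some quality.
C#3 to A##4 spans 22 semitones — one semitone wider than the major thirteenth (21) — giving an augmented thirteenth.
(Equivalently, a compound augmented sixth: an augmented sixth plus an octave.)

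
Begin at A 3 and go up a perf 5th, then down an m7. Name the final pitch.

F sharp 3

A perfect fifth up from A3 is E4.
A minor seventh down from E4 is F#3.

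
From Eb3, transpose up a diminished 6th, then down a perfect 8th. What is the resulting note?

Eb3 up a diminished sixth → Cbb4 (7 semitones).
Down a perfect octave from Cbb4: Cbb3 (12 semitones down).

Cbb3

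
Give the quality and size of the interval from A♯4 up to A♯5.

A to A is the same letter name, plus an octave: an octave.
Counting semitones, A#4→A#5 is 12, which is the perfect octave.

perfect 8th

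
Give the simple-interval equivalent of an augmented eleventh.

Take out an octave (7 from the number): 11 − 7 = 4.
That makes an augmented eleventh a compound augmented fourth — an octave plus an augmented fourth.

augmented fourth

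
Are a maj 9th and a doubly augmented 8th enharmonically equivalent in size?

Yes

Both span 14 semitones: a major ninth and a doubly augmented octave are the same chromatic distance.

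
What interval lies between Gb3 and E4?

G to E spans six letter names (G-A-B-C-D-E), so the interval is some kind of sixth.
A major sixth would be 9 semitones; Gb3 to E4 is 10, one semitone wider, so the interval is augmented.

augmented sixth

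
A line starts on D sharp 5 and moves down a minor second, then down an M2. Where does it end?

A minor second down from D#5 is C##5.
Down a major second from C##5: B#4 (2 semitones down).

B sharp 4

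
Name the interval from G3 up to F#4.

major 7th

G to F spans seven letter names (G-A-B-C-D-E-F): a seventh.
G3 to F#4 is 11 semitones, matching the major seventh exactly, so the quality is major.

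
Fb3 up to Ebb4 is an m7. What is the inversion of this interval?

Inverted interval numbers add to nine, so a seventh pairs with a second (7 + 2 = 9).
And minor becomes major under inversion, so we get a major second.

major 2nd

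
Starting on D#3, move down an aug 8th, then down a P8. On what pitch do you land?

D1

D#3 down an augmented octave → D2 (13 semitones).
A perfect octave down from D2 is D1.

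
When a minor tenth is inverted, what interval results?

major 6th

First reduce the compound minor tenth to its simple form, a minor third.
Interval numbers invert to sum to nine: 3 + 6 = 9, so a third inverts to a sixth.
And minor becomes major under inversion, so we get a major sixth.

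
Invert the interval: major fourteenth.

First reduce the compound major fourteenth to its simple form, a major seventh.
Inverted interval numbers add to nine, so a seventh pairs with a second (7 + 2 = 9).
Quality inverts too: major becomes minor. That makes the inversion a minor second.

m2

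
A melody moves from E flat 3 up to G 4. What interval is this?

M10

E to G spans three letter names (E-F-G), plus an octave, so the interval is some kind of tenth.
Eb3 to G4 is 16 semitones, matching the major tenth exactly, so the quality is major.
(Equivalently, a compound major third: a major third plus an octave.)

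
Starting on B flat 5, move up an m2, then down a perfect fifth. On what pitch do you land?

F flat 5

A minor second up from Bb5 is Cb6.
Down a perfect fifth from Cb6: Fb5 (7 semitones down).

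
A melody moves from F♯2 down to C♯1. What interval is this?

Descending from F#2 to C#1 is the same interval as ascending C#1 to F#2.
C to F spans four letter names (C-D-E-F), plus an octave: an eleventh.
C#1 to F#2 is 17 semitones, matching the perfect eleventh exactly, so the quality is perfect.
(Equivalently, a compound perfect fourth: a perfect fourth plus an octave.)

perfect 11th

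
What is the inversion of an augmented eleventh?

First reduce the compound augmented eleventh to its simple form, an augmented fourth.
The rule of nine gives the new number: 9 − 4 = 5, so a fourth becomes a fifth.
And augmented becomes diminished under inversion, so we get a diminished fifth.

d5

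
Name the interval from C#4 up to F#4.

perfect 4th

C to F spans four letter names (C-D-E-F) — that makes it a fourth of some quality.
C#4 to F#4 is 5 semitones, matching the perfect fourth exactly, so the quality is perfect.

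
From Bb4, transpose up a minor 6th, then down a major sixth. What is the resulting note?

Up a minor sixth from Bb4: Gb5 (8 semitones up).
A major sixth down from Gb5 is Bbb4.

Bbb4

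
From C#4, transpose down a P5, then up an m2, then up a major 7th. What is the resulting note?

F#4

C#4 down a perfect fifth → F#3 (7 semitones).
Up a minor second from F#3: G3 (1 semitone up).
Up a major seventh from G3: F#4 (11 semitones up).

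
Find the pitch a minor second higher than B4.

Counting two letter names up from B lands on C.
A minor second spans 1 semitone, so from B4 the target pitch is C5.

C5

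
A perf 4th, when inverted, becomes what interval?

Inverted interval numbers add to nine, so a fourth pairs with a fifth (4 + 5 = 9).
The quality also flips — perfect stays perfect — giving a perfect fifth.

P5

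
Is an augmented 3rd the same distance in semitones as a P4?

An augmented third spans 5 semitones, and a perfect fourth also spans 5 semitones — they're enharmonic.

Yes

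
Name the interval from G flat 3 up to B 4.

G to B spans three letter names (G-A-B), plus an octave, so the interval is some kind of tenth.
Gb3 to B4 spans 17 semitones — one semitone wider than the major tenth (16) — giving an augmented tenth.
(Equivalently, a compound augmented third: an augmented third plus an octave.)

A10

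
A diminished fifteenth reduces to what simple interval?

diminished 8th

Subtracting seven from the interval number removes an octave: 15 − 7 = 8.
So a diminished fifteenth is an octave plus a diminished octave. The quality is unchanged.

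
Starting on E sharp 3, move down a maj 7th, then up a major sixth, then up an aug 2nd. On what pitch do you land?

Down a major seventh from E#3: F#2 (11 semitones down).
A major sixth up from F#2 is D#3.
An augmented second up from D#3 is E##3.

E double-sharp 3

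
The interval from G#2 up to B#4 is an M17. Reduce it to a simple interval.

Each octave removed subtracts seven from the number: 17 − 14 = 3.
So a major seventeenth is 2 octaves plus a major third. The quality is unchanged.

major 3rd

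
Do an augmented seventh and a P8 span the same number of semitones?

Yes

An augmented seventh spans 12 semitones, and a perfect octave also spans 12 semitones — they're enharmonic.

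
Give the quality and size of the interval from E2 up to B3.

E to B spans five letter names (E-F-G-A-B), plus an octave, so the interval is some kind of twelfth.
Counting semitones, E2→B3 is 19, which is the perfect twelfth.
(Equivalently, a compound perfect fifth: a perfect fifth plus an octave.)

P12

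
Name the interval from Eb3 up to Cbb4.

diminished sixth

E to C spans six letter names (E-F-G-A-B-C), so the interval is some kind of sixth.
A major sixth would be 9 semitones; Eb3 to Cbb4 is 7, two semitones narrower, so the interval is diminished.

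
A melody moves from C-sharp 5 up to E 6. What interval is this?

m10

C to E spans three letter names (C-D-E), plus an octave, so the interval is some kind of tenth.
A major tenth would be 16 semitones, but C#5 to E6 is 15 — one semitone narrower, making it a minor tenth.
(Equivalently, a compound minor third: a minor third plus an octave.)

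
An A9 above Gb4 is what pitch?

The ninth's letter: G up two letter names plus an octave → A.
An augmented ninth is 15 semitones; 15 semitones up from Gb4 gives A5.

A5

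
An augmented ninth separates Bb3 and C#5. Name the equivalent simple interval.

A2

Take out an octave (7 from the number): 9 − 7 = 2.
Quality carries through unchanged, so the simple form is an augmented second.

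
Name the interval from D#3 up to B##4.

A13

D to B spans six letter names (D-E-F-G-A-B), plus an octave: a thirteenth.
D#3 to B##4 spans 22 semitones — one semitone wider than the major thirteenth (21) — giving an augmented thirteenth.
(Equivalently, a compound augmented sixth: an augmented sixth plus an octave.)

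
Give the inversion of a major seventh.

minor 2nd

Interval numbers invert to sum to nine: 7 + 2 = 9, so a seventh inverts to a second.
Quality inverts too: major becomes minor. That makes the inversion a minor second.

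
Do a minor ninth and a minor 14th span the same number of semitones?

No

13 semitones (minor ninth) vs 22 semitones (minor fourteenth): not equal.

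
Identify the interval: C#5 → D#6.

C to D spans two letter names (C-D), plus an octave — that makes it a ninth of some quality.
Counting semitones, C#5→D#6 is 14, which is the major ninth.
(Equivalently, a compound major second: a major second plus an octave.)

major ninth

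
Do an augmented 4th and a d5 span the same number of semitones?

An augmented fourth = 6 semitones = a diminished fifth; enharmonically equal.

Yes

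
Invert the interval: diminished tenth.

First reduce the compound diminished tenth to its simple form, a diminished third.
Interval numbers invert to sum to nine: 3 + 6 = 9, so a third inverts to a sixth.
Quality inverts too: diminished becomes augmented. That makes the inversion an augmented sixth.

augmented 6th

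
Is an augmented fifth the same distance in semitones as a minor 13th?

8 semitones (augmented fifth) vs 20 semitones (minor thirteenth): not equal.

No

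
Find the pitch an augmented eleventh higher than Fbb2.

Bbb3

Four letters up from F (plus an octave) reaches B.
An augmented eleventh is 18 semitones; 18 semitones up from Fbb2 gives Bbb3.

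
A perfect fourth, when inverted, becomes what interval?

perfect 5th

Interval numbers invert to sum to nine: 4 + 5 = 9, so a fourth inverts to a fifth.
Quality inverts too: perfect stays perfect. That makes the inversion a perfect fifth.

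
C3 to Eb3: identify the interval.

C to E spans three letter names (C-D-E), so the interval is some kind of third.
At 3 semitones, C3→Eb3 falls one short of a major third: minor.

minor 3rd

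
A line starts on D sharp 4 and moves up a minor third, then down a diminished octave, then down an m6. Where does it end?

D#4 up a minor third → F#4 (3 semitones).
A diminished octave down from F#4 is F##3.
Down a minor sixth from F##3: A##2 (8 semitones down).

A double-sharp 2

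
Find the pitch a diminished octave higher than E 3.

E-flat 4

The letter stays E (same as the start), shifted an octave up.
Moving 11 semitones up from E3 (the size of a diminished octave) reaches Eb4.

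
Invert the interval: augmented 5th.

Interval numbers invert to sum to nine: 5 + 4 = 9, so a fifth inverts to a fourth.
Quality inverts too: augmented becomes diminished. That makes the inversion a diminished fourth.

diminished 4th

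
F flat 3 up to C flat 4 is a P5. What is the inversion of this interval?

Inverted interval numbers add to nine, so a fifth pairs with a fourth (5 + 4 = 9).
And perfect stays perfect under inversion, so we get a perfect fourth.

P4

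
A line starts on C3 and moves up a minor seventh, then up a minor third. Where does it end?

Db4

A minor seventh up from C3 is Bb3.
A minor third up from Bb3 is Db4.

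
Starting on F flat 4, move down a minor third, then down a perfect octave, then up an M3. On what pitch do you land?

Down a minor third from Fb4: Db4 (3 semitones down).
A perfect octave down from Db4 is Db3.
Up a major third from Db3: F3 (4 semitones up).

F 3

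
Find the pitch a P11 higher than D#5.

G#6

The eleventh's letter: D up four letter names plus an octave → G.
Moving 17 semitones up from D#5 (the size of a perfect eleventh) reaches G#6.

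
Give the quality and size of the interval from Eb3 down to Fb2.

major 7th

Descending from Eb3 to Fb2 is the same interval as ascending Fb2 to Eb3.
F to E spans seven letter names (F-G-A-B-C-D-E) — that makes it a seventh of some quality.
The major seventh spans 11 semitones, and Fb2 to Eb3 is exactly 11 semitones — so this is a major seventh.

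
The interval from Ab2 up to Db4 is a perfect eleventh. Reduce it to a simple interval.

Each octave removed subtracts seven from the number: 11 − 7 = 4.
That makes a perfect eleventh a compound perfect fourth — an octave plus a perfect fourth.

P4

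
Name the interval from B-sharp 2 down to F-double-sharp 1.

Descending from B#2 to F##1 is the same interval as ascending F##1 to B#2.
F to B spans four letter names (F-G-A-B), plus an octave: an eleventh.
Counting semitones, F##1→B#2 is 17, which is the perfect eleventh.
(Equivalently, a compound perfect fourth: a perfect fourth plus an octave.)

P11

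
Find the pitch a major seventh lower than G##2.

A#1

The seventh takes the letter from G down to A.
A major seventh is 11 semitones; 11 semitones down from G##2 gives A#1.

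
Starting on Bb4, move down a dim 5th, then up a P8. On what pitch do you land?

A diminished fifth down from Bb4 is E4.
A perfect octave up from E4 is E5.

E5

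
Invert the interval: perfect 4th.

The rule of nine gives the new number: 9 − 4 = 5, so a fourth becomes a fifth.
And perfect stays perfect under inversion, so we get a perfect fifth.

perfect fifth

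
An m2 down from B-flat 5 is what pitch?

A 5

Two letter names down from B: A.
Moving 1 semitone down from Bb5 (the size of a minor second) reaches A5.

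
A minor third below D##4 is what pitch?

Three letter names down from D: B.
A minor third spans 3 semitones, so from D##4 the target pitch is B##3.

B##3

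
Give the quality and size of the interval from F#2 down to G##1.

d7

Descending from F#2 to G##1 is the same interval as ascending G##1 to F#2.
G to F spans seven letter names (G-A-B-C-D-E-F) — that makes it a seventh of some quality.
A major seventh would be 11 semitones; G##1 to F#2 is 9, two semitones narrower, so the interval is diminished.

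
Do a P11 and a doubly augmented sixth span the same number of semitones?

No

17 semitones (perfect eleventh) vs 11 semitones (doubly augmented sixth): not equal.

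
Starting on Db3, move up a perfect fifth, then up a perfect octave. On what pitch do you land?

Ab4

Up a perfect fifth from Db3: Ab3 (7 semitones up).
A perfect octave up from Ab3 is Ab4.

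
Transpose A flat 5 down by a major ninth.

The ninth's letter: A down two letter names plus an octave → G.
A major ninth is 14 semitones; 14 semitones down from Ab5 gives Gb4.

G flat 4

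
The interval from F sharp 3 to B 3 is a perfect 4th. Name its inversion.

perfect 5th

Interval numbers invert to sum to nine: 4 + 5 = 9, so a fourth inverts to a fifth.
The quality also flips — perfect stays perfect — giving a perfect fifth.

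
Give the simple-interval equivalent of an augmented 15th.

augmented 8th

Each octave removed subtracts seven from the number: 15 − 7 = 8.
So an augmented fifteenth is an octave plus an augmented octave. The quality is unchanged.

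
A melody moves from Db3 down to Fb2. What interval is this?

Descending from Db3 to Fb2 is the same interval as ascending Fb2 to Db3.
F to D spans six letter names (F-G-A-B-C-D): a sixth.
Counting semitones, Fb2→Db3 is 9, which is the major sixth.

major 6th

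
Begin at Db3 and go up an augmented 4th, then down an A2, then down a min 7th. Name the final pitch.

Up an augmented fourth from Db3: G3 (6 semitones up).
G3 down an augmented second → Fb3 (3 semitones).
Down a minor seventh from Fb3: Gb2 (10 semitones down).

Gb2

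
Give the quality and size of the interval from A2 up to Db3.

A to D spans four letter names (A-B-C-D): a fourth.
A perfect fourth would be 5 semitones; A2 to Db3 is 4, one semitone narrower, so the interval is diminished.

diminished 4th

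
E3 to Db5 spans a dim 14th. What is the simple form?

Take out an octave (7 from the number): 14 − 7 = 7.
Quality carries through unchanged, so the simple form is a diminished seventh.

diminished 7th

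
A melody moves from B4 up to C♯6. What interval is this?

major ninth

B to C spans two letter names (B-C), plus an octave — that makes it a ninth of some quality.
Counting semitones, B4→C#6 is 14, which is the major ninth.
(Equivalently, a compound major second: a major second plus an octave.)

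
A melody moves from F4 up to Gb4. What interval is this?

minor 2nd

F to G spans two letter names (F-G) — that makes it a second of some quality.
F4 to Gb4 is 1 semitone, a half step short of the major second (2), so this is minor.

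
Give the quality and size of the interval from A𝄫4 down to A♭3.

Descending from Abb4 to Ab3 is the same interval as ascending Ab3 to Abb4.
A to A is the same letter name, plus an octave — that makes it an octave of some quality.
Ab3 to Abb4 spans 11 semitones — one semitone narrower than the perfect octave (12) — giving a diminished octave.

d8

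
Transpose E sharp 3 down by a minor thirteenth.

Counting six letter names plus an octave down from E lands on G.
A minor thirteenth spans 20 semitones, so from E#3 the target pitch is G##1.

G double-sharp 1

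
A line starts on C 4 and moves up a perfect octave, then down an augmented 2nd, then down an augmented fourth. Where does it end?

F double-flat 4

C4 up a perfect octave → C5 (12 semitones).
Down an augmented second from C5: Bbb4 (3 semitones down).
Bbb4 down an augmented fourth → Fbb4 (6 semitones).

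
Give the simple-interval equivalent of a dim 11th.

Each octave removed subtracts seven from the number: 11 − 7 = 4.
Quality carries through unchanged, so the simple form is a diminished fourth.

diminished fourth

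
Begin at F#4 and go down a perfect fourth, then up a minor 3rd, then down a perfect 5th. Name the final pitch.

Down a perfect fourth from F#4: C#4 (5 semitones down).
A minor third up from C#4 is E4.
Down a perfect fifth from E4: A3 (7 semitones down).

A3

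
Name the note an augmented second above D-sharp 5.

E-double-sharp 5

Counting two letter names up from D lands on E.
An augmented second is 3 semitones; 3 semitones up from D#5 gives E##5.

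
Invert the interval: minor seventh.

major 2nd

Inverted interval numbers add to nine, so a seventh pairs with a second (7 + 2 = 9).
Quality inverts too: minor becomes major. That makes the inversion a major second.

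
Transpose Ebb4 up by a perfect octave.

The letter stays E (same as the start), shifted an octave up.
Moving 12 semitones up from Ebb4 (the size of a perfect octave) reaches Ebb5.

Ebb5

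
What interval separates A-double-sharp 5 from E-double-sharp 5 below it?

Descending from A##5 to E##5 is the same interval as ascending E##5 to A##5.
E to A spans four letter names (E-F-G-A), so the interval is some kind of fourth.
E##5 to A##5 is 5 semitones, matching the perfect fourth exactly, so the quality is perfect.

perfect fourth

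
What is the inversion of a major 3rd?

Interval numbers invert to sum to nine: 3 + 6 = 9, so a third inverts to a sixth.
And major becomes minor under inversion, so we get a minor sixth.

m6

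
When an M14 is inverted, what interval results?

minor 2nd

First reduce the compound major fourteenth to its simple form, a major seventh.
Interval numbers invert to sum to nine: 7 + 2 = 9, so a seventh inverts to a second.
The quality also flips — major becomes minor — giving a minor second.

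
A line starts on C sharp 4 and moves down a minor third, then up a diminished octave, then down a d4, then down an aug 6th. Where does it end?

A minor third down from C#4 is A#3.
Up a diminished octave from A#3: A4 (11 semitones up).
A diminished fourth down from A4 is E#4.
Down an augmented sixth from E#4: G3 (10 semitones down).

G 3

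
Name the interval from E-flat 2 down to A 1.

diminished fifth

Descending from Eb2 to A1 is the same interval as ascending A1 to Eb2.
A to E spans five letter names (A-B-C-D-E) — that makes it a fifth of some quality.
A1 to Eb2 spans 6 semitones — one semitone narrower than the perfect fifth (7) — giving a diminished fifth.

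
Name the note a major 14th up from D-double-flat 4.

Counting seven letter names plus an octave up from D lands on C.
A major fourteenth is 23 semitones; 23 semitones up from Dbb4 gives Cb6.

C-flat 6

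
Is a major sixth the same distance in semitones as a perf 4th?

9 semitones (major sixth) vs 5 semitones (perfect fourth): not equal.

No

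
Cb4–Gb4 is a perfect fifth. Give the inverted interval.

The rule of nine gives the new number: 9 − 5 = 4, so a fifth becomes a fourth.
The quality also flips — perfect stays perfect — giving a perfect fourth.

P4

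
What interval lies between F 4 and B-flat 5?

P11

F to B spans four letter names (F-G-A-B), plus an octave: an eleventh.
Counting semitones, F4→Bb5 is 17, which is the perfect eleventh.
(Equivalently, a compound perfect fourth: a perfect fourth plus an octave.)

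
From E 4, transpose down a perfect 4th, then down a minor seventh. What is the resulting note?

A perfect fourth down from E4 is B3.
B3 down a minor seventh → C#3 (10 semitones).

C sharp 3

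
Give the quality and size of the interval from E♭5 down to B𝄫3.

Descending from Eb5 to Bbb3 is the same interval as ascending Bbb3 to Eb5.
B to E spans four letter names (B-C-D-E), plus an octave: an eleventh.
A perfect eleventh would be 17 semitones; Bbb3 to Eb5 is 18, one semitone wider, so the interval is augmented.
(Equivalently, a compound augmented fourth: an augmented fourth plus an octave.)

augmented 11th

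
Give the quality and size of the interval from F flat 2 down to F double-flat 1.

Descending from Fb2 to Fbb1 is the same interval as ascending Fbb1 to Fb2.
F to F is the same letter name, plus an octave, so the interval is some kind of octave.
Fbb1 to Fb2 spans 13 semitones — one semitone wider than the perfect octave (12) — giving an augmented octave.

augmented 8th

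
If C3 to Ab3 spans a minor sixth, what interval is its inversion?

major 3rd

Inverted interval numbers add to nine, so a sixth pairs with a third (6 + 3 = 9).
And minor becomes major under inversion, so we get a major third.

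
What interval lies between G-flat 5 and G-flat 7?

G to G is the same letter name, plus 2 octaves — that makes it a fifteenth of some quality.
Counting semitones, Gb5→Gb7 is 24, which is the perfect fifteenth.
(Equivalently, a compound perfect octave: a perfect octave plus an octave.)

perfect fifteenth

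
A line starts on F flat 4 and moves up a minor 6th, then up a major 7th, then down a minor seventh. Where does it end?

D flat 5

Fb4 up a minor sixth → Dbb5 (8 semitones).
Dbb5 up a major seventh → Cb6 (11 semitones).
Down a minor seventh from Cb6: Db5 (10 semitones down).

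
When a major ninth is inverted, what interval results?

minor 7th

First reduce the compound major ninth to its simple form, a major second.
Interval numbers invert to sum to nine: 2 + 7 = 9, so a second inverts to a seventh.
The quality also flips — major becomes minor — giving a minor seventh.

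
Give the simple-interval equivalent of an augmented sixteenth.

A2

Take out 2 octaves (14 from the number): 16 − 14 = 2.
That makes an augmented sixteenth a compound augmented second — 2 octaves plus an augmented second.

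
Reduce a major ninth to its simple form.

Each octave removed subtracts seven from the number: 9 − 7 = 2.
That makes a major ninth a compound major second — an octave plus a major second.

M2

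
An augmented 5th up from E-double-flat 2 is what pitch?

The fifth takes the letter from E up to B.
An augmented fifth spans 8 semitones, so from Ebb2 the target pitch is Bb2.

B-flat 2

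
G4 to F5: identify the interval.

G to F spans seven letter names (G-A-B-C-D-E-F) — that makes it a seventh of some quality.
G4 to F5 is 10 semitones, a half step short of the major seventh (11), so this is minor.

minor seventh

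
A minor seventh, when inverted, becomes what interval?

The rule of nine gives the new number: 9 − 7 = 2, so a seventh becomes a second.
And minor becomes major under inversion, so we get a major second.

major second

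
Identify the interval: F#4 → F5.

F to F is the same letter name, plus an octave — that makes it an octave of some quality.
F#4 to F5 spans 11 semitones — one semitone narrower than the perfect octave (12) — giving a diminished octave.

diminished octave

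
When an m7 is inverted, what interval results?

major second

Interval numbers invert to sum to nine: 7 + 2 = 9, so a seventh inverts to a second.
And minor becomes major under inversion, so we get a major second.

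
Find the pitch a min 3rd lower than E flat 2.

Counting three letter names down from E lands on C.
Moving 3 semitones down from Eb2 (the size of a minor third) reaches C2.

C 2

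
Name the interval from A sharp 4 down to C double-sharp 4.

Descending from A#4 to C##4 is the same interval as ascending C##4 to A#4.
C to A spans six letter names (C-D-E-F-G-A) — that makes it a sixth of some quality.
C##4 to A#4 is 8 semitones, a half step short of the major sixth (9), so this is minor.

m6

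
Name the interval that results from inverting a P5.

perfect fourth

Interval numbers invert to sum to nine: 5 + 4 = 9, so a fifth inverts to a fourth.
The quality also flips — perfect stays perfect — giving a perfect fourth.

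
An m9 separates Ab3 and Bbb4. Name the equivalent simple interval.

Each octave removed subtracts seven from the number: 9 − 7 = 2.
So a minor ninth is an octave plus a minor second. The quality is unchanged.

minor 2nd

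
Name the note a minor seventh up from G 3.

F 4

Seven letter names up from G: F.
A minor seventh is 10 semitones; 10 semitones up from G3 gives F4.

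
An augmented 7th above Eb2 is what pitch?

Seven letter names up from E: D.
Moving 12 semitones up from Eb2 (the size of an augmented seventh) reaches D#3.

D#3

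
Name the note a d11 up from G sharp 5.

Counting four letter names plus an octave up from G lands on C.
A diminished eleventh is 16 semitones; 16 semitones up from G#5 gives C7.

C 7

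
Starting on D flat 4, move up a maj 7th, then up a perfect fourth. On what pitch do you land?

F 5

Db4 up a major seventh → C5 (11 semitones).
Up a perfect fourth from C5: F5 (5 semitones up).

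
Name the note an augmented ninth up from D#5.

Counting two letter names plus an octave up from D lands on E.
An augmented ninth is 15 semitones; 15 semitones up from D#5 gives E##6.

E##6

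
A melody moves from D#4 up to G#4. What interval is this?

D to G spans four letter names (D-E-F-G), so the interval is some kind of fourth.
D#4 to G#4 is 5 semitones, matching the perfect fourth exactly, so the quality is perfect.

perfect fourth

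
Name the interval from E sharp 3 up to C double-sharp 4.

M6

E to C spans six letter names (E-F-G-A-B-C): a sixth.
E#3 to C##4 is 9 semitones, matching the major sixth exactly, so the quality is major.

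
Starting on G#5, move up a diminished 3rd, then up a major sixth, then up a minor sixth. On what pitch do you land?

Eb7

G#5 up a diminished third → Bb5 (2 semitones).
A major sixth up from Bb5 is G6.
A minor sixth up from G6 is Eb7.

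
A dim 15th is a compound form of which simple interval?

d8

Take out an octave (7 from the number): 15 − 7 = 8.
So a diminished fifteenth is an octave plus a diminished octave. The quality is unchanged.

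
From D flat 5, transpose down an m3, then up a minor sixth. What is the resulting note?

G flat 5

Db5 down a minor third → Bb4 (3 semitones).
A minor sixth up from Bb4 is Gb5.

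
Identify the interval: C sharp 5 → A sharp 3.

minor tenth

Descending from C#5 to A#3 is the same interval as ascending A#3 to C#5.
A to C spans three letter names (A-B-C), plus an octave: a tenth.
At 15 semitones, A#3→C#5 falls one short of a major tenth: minor.
(Equivalently, a compound minor third: a minor third plus an octave.)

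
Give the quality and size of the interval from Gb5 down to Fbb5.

Descending from Gb5 to Fbb5 is the same interval as ascending Fbb5 to Gb5.
F to G spans two letter names (F-G), so the interval is some kind of second.
The major second is 2 semitones; here we have 3, one semitone wider: augmented.

augmented second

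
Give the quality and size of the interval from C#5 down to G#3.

Descending from C#5 to G#3 is the same interval as ascending G#3 to C#5.
G to C spans four letter names (G-A-B-C), plus an octave — that makes it an eleventh of some quality.
Counting semitones, G#3→C#5 is 17, which is the perfect eleventh.
(Equivalently, a compound perfect fourth: a perfect fourth plus an octave.)

perfect eleventh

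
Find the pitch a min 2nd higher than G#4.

A4

The second takes the letter from G up to A.
Moving 1 semitone up from G#4 (the size of a minor second) reaches A4.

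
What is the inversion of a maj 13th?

First reduce the compound major thirteenth to its simple form, a major sixth.
The rule of nine gives the new number: 9 − 6 = 3, so a sixth becomes a third.
The quality also flips — major becomes minor — giving a minor third.

minor third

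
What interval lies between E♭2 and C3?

M6

E to C spans six letter names (E-F-G-A-B-C): a sixth.
Eb2 to C3 is 9 semitones, matching the major sixth exactly, so the quality is major.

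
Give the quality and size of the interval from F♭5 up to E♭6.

major seventh

F to E spans seven letter names (F-G-A-B-C-D-E), so the interval is some kind of seventh.
The major seventh spans 11 semitones, and Fb5 to Eb6 is exactly 11 semitones — so this is a major seventh.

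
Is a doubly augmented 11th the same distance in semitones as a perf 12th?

Yes

A doubly augmented eleventh spans 19 semitones, and a perfect twelfth also spans 19 semitones — they're enharmonic.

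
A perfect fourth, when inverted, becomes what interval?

P5

Inverted interval numbers add to nine, so a fourth pairs with a fifth (4 + 5 = 9).
The quality also flips — perfect stays perfect — giving a perfect fifth.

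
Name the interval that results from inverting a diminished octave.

Inverted interval numbers add to nine, so an octave pairs with a unison (8 + 1 = 9).
Quality inverts too: diminished becomes augmented. That makes the inversion an augmented unison.

augmented unison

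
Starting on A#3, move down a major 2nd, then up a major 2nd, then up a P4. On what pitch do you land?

Down a major second from A#3: G#3 (2 semitones down).
Up a major second from G#3: A#3 (2 semitones up).
A perfect fourth up from A#3 is D#4.

D#4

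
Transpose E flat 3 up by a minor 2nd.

Two letter names up from E: F.
A minor second is 1 semitone; 1 semitone up from Eb3 gives Fb3.

F flat 3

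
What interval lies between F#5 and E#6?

major seventh

F to E spans seven letter names (F-G-A-B-C-D-E) — that makes it a seventh of some quality.
The major seventh spans 11 semitones, and F#5 to E#6 is exactly 11 semitones — so this is a major seventh.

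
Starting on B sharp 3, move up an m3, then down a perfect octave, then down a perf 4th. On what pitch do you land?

B#3 up a minor third → D#4 (3 semitones).
Down a perfect octave from D#4: D#3 (12 semitones down).
A perfect fourth down from D#3 is A#2.

A sharp 2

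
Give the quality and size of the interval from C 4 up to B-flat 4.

C to B spans seven letter names (C-D-E-F-G-A-B): a seventh.
At 10 semitones, C4→Bb4 falls one short of a major seventh: minor.

minor seventh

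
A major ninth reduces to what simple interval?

Each octave removed subtracts seven from the number: 9 − 7 = 2.
That makes a major ninth a compound major second — an octave plus a major second.

M2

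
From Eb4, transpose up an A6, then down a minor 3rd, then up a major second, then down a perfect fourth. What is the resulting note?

F##4

Eb4 up an augmented sixth → C#5 (10 semitones).
C#5 down a minor third → A#4 (3 semitones).
A major second up from A#4 is B#4.
A perfect fourth down from B#4 is F##4.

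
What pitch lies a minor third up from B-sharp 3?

D-sharp 4

The third takes the letter from B up to D.
A minor third spans 3 semitones, so from B#3 the target pitch is D#4.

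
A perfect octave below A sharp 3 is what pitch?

For an octave the letter name doesn't change: still A, an octave down.
A perfect octave spans 12 semitones, so from A#3 the target pitch is A#2.

A sharp 2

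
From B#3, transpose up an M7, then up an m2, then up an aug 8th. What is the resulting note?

B##5

B#3 up a major seventh → A##4 (11 semitones).
A minor second up from A##4 is B#4.
An augmented octave up from B#4 is B##5.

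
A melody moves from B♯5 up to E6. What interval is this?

diminished fourth

B to E spans four letter names (B-C-D-E): a fourth.
A perfect fourth would be 5 semitones; B#5 to E6 is 4, one semitone narrower, so the interval is diminished.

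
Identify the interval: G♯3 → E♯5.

major 13th

G to E spans six letter names (G-A-B-C-D-E), plus an octave, so the interval is some kind of thirteenth.
G#3 to E#5 is 21 semitones, matching the major thirteenth exactly, so the quality is major.
(Equivalently, a compound major sixth: a major sixth plus an octave.)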